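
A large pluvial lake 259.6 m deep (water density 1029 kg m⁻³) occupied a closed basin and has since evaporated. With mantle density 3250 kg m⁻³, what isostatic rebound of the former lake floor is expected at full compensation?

82.2 m

u = d ρ_w/ρ_m = 259.6 m × 1029/3250 = 82.2 m.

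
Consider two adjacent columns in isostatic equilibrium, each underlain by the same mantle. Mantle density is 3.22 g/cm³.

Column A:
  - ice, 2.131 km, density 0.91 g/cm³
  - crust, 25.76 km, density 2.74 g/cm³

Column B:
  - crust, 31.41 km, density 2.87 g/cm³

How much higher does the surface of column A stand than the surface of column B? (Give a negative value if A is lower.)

1.95 km

For any compensation level in the mantle, the mantle terms cancel and isostasy reduces to e = (Σt_A − Σt_B) − (Σ(ρt)_A − Σ(ρt)_B) / ρ_m.
Σt_A = 27.891 km; Σt_B = 31.41 km; Σ(ρt)_A = 72.52161; Σ(ρt)_B = 90.1467 (in km·g/cm³).
e = (27.891 − 31.41) − (72.52161 − 90.1467) / 3.22 = 1.95 km.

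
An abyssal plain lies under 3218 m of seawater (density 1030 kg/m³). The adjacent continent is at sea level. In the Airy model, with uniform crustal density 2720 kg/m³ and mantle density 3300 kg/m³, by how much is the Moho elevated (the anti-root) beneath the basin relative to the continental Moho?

Equating mass per unit area of the two columns: replacing crust with seawater at the top is compensated by replacing crust with mantle at the base: d (ρ_c − ρ_w) = a (ρ_m − ρ_c).
a = d (ρ_c − ρ_w)/(ρ_m − ρ_c) = 3218 m × 1690/580 = 9380 m.

9380 m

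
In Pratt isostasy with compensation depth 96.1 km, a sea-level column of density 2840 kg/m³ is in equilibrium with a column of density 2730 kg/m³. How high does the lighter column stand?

ρ_ref D = ρ (D + h) → h = D (ρ_ref − ρ)/ρ.
h = 96.1 km × (2840 − 2730)/2730 = 3.87 km.

3.87 km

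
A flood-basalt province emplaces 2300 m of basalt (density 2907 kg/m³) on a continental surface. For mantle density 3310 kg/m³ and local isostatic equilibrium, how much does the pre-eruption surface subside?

Subaerial loading: s = t ρ_load / ρ_m.
s = 2300 m × 2907/3310 = 2020 m.

2020 m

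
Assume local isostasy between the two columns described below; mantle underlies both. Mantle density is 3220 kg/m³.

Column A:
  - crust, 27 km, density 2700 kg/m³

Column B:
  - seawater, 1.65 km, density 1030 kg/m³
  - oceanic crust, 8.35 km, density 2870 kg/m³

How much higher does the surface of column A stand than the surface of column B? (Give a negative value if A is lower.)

2.33 km

For any compensation level in the mantle, the mantle terms cancel and isostasy reduces to e = (Σt_A − Σt_B) − (Σ(ρt)_A − Σ(ρt)_B) / ρ_m.
Σt_A = 27 km; Σt_B = 10 km; Σ(ρt)_A = 72900; Σ(ρt)_B = 25664 (in km·kg/m³).
e = (27 − 10) − (72900 − 25664) / 3220 = 2.33 km.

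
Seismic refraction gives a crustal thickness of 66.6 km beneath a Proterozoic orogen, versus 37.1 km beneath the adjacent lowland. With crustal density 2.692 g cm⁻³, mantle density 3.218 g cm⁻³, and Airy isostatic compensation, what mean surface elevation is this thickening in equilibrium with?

Excess crust Δ = 66.6 km − 37.1 km = 29.5 km, split between elevation h and root r with h + r = Δ.
Airy balance ρ_c h = (ρ_m − ρ_c) r gives r = h ρ_c/(ρ_m − ρ_c), so h (1 + ρ_c/(ρ_m − ρ_c)) = Δ, i.e. h = Δ (ρ_m − ρ_c)/ρ_m.
h = 29.5 km × 0.526/3.218 = 4.82 km.

4.82 km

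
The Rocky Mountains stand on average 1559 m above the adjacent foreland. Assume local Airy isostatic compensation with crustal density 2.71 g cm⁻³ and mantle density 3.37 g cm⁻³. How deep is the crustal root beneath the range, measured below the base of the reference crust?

By Archimedes' principle applied to the lithosphere: the weight of the topography is balanced by the buoyancy of the root, ρ_c h = (ρ_m − ρ_c) r.
r = h · ρ_c / (ρ_m − ρ_c) = 1559 m × 2.71 / (3.37 − 2.71) = 6400 m.

6400 m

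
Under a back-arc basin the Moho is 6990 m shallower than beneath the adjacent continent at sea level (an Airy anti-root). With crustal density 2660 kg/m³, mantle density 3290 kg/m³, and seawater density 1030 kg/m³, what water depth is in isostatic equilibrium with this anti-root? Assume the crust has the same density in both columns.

Replacing a thickness d of crust by seawater at the top must be balanced by replacing crust with mantle at the base: d (ρ_c − ρ_w) = a (ρ_m − ρ_c).
d = a (ρ_m − ρ_c)/(ρ_c − ρ_w) = 6990 m × 630/1630 = 2700 m.

2700 m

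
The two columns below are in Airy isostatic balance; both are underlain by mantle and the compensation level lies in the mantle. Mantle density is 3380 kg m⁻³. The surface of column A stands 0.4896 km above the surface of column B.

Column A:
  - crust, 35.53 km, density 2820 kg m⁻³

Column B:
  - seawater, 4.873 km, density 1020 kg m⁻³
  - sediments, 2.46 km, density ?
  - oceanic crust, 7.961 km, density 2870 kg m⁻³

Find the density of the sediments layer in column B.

2290 kg m⁻³

Take the compensation level at the base of the deeper column (depth z_c below the surface of column A) and equate Σ ρ_i t_i down to z_c; mantle fills any gap and the z_c terms cancel.
Column A: 35.53×2820 + (z_c − 35.53)×3380
Column B: 0.4896×0 + 4.873×1020 + 2.46×ρ + 7.961×2870 + (z_c − 0.4896 − 15.294)×3380
The z_c×3380 term appears on both sides and cancels. Collect the known terms of each column as K = Σ(ρt)_known − 3380 × (depth of known layers): K_A = 100194.6 − 3380×35.53 = −19896.8; K_B = 27818.53 − 3380×(0.4896 + 15.294) = −25530.038.
Balance: K_A = K_B + 2.46×ρ, so ρ = (K_A − K_B)/2.46 = 5633.24/2.46 = 2290 kg m⁻³.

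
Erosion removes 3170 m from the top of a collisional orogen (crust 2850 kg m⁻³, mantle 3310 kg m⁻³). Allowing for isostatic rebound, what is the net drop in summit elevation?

441 m

Rebound u = e ρ_c/ρ_m = 3170 m × 2850/3310 = 2729 m.
Net surface drop = e − u = 3170 m − 2729 m = e (ρ_m − ρ_c)/ρ_m = 441 m.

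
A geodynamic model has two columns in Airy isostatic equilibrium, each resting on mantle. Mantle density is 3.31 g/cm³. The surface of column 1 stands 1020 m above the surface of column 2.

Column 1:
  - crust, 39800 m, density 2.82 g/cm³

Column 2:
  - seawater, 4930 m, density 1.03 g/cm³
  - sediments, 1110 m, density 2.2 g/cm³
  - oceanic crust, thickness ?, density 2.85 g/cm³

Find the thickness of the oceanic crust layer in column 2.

Take the compensation level at the base of the deeper column (depth z_c below the surface of column 1) and equate Σ ρ_i t_i down to z_c; mantle fills any gap and the z_c terms cancel.
Column 1: 39800×2.82 + (z_c − 39800)×3.31
Column 2: 1020×0 + 4930×1.03 + 1110×2.2 + x×2.85 + (z_c − 1020 − 6040 − x)×3.31
The z_c×3.31 term appears on both sides and cancels. Collect the known terms of each column as K = Σ(ρt)_known − 3.31 × (depth of known layers): K_1 = 112236 − 3.31×39800 = −19502; K_2 = 7519.9 − 3.31×(1020 + 6040) = −15848.7.
Balance: K_1 = K_2 − x×(3.31 − 2.85), so x = (K_2 − K_1)/(3.31 − 2.85) = 3653.3/0.46 = 7940 m.

7940 m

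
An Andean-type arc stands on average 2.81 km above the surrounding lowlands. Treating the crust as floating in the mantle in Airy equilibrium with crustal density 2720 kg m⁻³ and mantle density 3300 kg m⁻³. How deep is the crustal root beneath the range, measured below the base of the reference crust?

By Archimedes' principle applied to the lithosphere: the weight of the topography is balanced by the buoyancy of the root, ρ_c h = (ρ_m − ρ_c) r.
r = h · ρ_c / (ρ_m − ρ_c) = 2.81 km × 2720 / (3300 − 2720) = 13.2 km.

13.2 km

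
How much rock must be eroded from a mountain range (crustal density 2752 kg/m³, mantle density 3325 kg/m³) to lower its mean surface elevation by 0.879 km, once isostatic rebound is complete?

Net drop Δ = e − u = e − e ρ_c/ρ_m = e (ρ_m − ρ_c)/ρ_m.
e = Δ ρ_m/(ρ_m − ρ_c) = 0.879 km × 3325/573 = 5.1 km.

5.1 km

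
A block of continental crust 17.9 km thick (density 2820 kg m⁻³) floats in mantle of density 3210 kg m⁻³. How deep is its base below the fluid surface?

15.7 km

Draft d = t ρ_obj/ρ_fluid = 17.9 km × 2820/3210 = 15.7 km.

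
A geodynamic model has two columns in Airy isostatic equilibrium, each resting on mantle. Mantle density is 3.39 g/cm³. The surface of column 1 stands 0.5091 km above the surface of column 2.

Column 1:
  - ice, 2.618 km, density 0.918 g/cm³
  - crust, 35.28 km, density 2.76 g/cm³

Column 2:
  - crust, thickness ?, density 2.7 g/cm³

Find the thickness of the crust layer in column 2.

Take the compensation level at the base of the deeper column (depth z_c below the surface of column 1) and equate Σ ρ_i t_i down to z_c; mantle fills any gap and the z_c terms cancel.
Column 1: 2.618×0.918 + 35.28×2.76 + (z_c − 37.898)×3.39
Column 2: 0.5091×0 + x×2.7 + (z_c − 0.5091 − 0 − x)×3.39
The z_c×3.39 term appears on both sides and cancels. Collect the known terms of each column as K = Σ(ρt)_known − 3.39 × (depth of known layers): K_1 = 99.776124 − 3.39×37.898 = −28.698096; K_2 = 0 − 3.39×(0.5091 + 0) = −1.725849.
Balance: K_1 = K_2 − x×(3.39 − 2.7), so x = (K_2 − K_1)/(3.39 − 2.7) = 26.9722/0.69 = 39.1 km.

39.1 km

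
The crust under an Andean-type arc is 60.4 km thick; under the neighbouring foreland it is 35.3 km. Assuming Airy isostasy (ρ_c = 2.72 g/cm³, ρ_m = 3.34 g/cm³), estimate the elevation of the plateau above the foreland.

4.66 km

Excess crust Δ = 60.4 km − 35.3 km = 25.1 km, split between elevation h and root r with h + r = Δ.
Airy balance ρ_c h = (ρ_m − ρ_c) r gives r = h ρ_c/(ρ_m − ρ_c), so h (1 + ρ_c/(ρ_m − ρ_c)) = Δ, i.e. h = Δ (ρ_m − ρ_c)/ρ_m.
h = 25.1 km × 0.62/3.34 = 4.66 km.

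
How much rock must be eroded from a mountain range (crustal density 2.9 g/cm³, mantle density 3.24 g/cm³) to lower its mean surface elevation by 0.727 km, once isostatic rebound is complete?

6.93 km

Net drop Δ = e − u = e − e ρ_c/ρ_m = e (ρ_m − ρ_c)/ρ_m.
e = Δ ρ_m/(ρ_m − ρ_c) = 0.727 km × 3.24/0.34 = 6.93 km.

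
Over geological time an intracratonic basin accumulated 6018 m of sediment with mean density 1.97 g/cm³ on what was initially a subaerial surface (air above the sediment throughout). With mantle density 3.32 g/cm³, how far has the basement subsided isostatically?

3570 m

Subaerial load: s = t ρ_sed / ρ_m = 6018 m × 1.97/3.32 = 3570 m.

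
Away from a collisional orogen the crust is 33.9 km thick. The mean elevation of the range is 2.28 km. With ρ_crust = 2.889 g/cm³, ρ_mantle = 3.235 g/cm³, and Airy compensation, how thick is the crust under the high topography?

Root depth r = h ρ_c / (ρ_m − ρ_c) = 2.28 km × 2.889 / 0.346 = 19.04 km.
Total thickness = T + h + r = 33.9 km + 2.28 km + 19.04 km = 55.2 km.

55.2 km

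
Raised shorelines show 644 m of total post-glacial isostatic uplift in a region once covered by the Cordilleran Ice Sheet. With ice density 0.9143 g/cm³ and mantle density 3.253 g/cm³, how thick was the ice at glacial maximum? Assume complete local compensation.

2290 m

u = t ρ_ice/ρ_m → t = u ρ_m/ρ_ice = 644 m × 3.253/0.9143 = 2290 m.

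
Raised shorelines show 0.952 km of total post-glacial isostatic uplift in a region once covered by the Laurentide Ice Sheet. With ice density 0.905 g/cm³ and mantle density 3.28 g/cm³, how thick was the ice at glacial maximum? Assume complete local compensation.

u = t ρ_ice/ρ_m → t = u ρ_m/ρ_ice = 0.952 km × 3.28/0.905 = 3.45 km.

3.45 km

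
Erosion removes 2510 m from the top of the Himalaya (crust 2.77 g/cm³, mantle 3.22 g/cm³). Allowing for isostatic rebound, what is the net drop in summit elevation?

351 m

Rebound u = e ρ_c/ρ_m = 2510 m × 2.77/3.22 = 2159 m.
Net surface drop = e − u = 2510 m − 2159 m = e (ρ_m − ρ_c)/ρ_m = 351 m.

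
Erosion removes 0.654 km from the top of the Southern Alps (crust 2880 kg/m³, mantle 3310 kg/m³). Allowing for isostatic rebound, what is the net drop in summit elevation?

0.085 km

Rebound u = e ρ_c/ρ_m = 0.654 km × 2880/3310 = 0.569 km.
Net surface drop = e − u = 0.654 km − 0.569 km = e (ρ_m − ρ_c)/ρ_m = 0.085 km.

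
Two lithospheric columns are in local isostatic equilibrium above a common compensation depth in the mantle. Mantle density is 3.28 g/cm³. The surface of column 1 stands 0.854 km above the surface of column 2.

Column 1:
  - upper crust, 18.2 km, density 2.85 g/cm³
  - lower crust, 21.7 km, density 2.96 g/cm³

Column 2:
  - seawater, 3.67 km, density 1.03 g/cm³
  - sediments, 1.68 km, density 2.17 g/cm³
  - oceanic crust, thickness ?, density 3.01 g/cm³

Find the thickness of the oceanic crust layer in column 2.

6.84 km

Take the compensation level at the base of the deeper column (depth z_c below the surface of column 1) and equate Σ ρ_i t_i down to z_c; mantle fills any gap and the z_c terms cancel.
Column 1: 18.2×2.85 + 21.7×2.96 + (z_c − 39.9)×3.28
Column 2: 0.854×0 + 3.67×1.03 + 1.68×2.17 + x×3.01 + (z_c − 0.854 − 5.35 − x)×3.28
The z_c×3.28 term appears on both sides and cancels. Collect the known terms of each column as K = Σ(ρt)_known − 3.28 × (depth of known layers): K_1 = 116.102 − 3.28×39.9 = −14.77; K_2 = 7.4257 − 3.28×(0.854 + 5.35) = −12.92342.
Balance: K_1 = K_2 − x×(3.28 − 3.01), so x = (K_2 − K_1)/(3.28 − 3.01) = 1.84658/0.27 = 6.84 km.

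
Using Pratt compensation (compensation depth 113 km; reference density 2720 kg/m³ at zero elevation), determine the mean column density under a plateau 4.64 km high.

2610 kg/m³

Pratt balance: ρ_ref D = ρ (D + h).
ρ = ρ_ref D/(D + h) = 2720 × 113 km/(113 km + 4.64 km) = 2610 kg/m³.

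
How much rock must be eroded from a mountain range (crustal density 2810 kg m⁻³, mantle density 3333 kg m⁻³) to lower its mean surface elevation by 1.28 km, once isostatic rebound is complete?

8.16 km

Net drop Δ = e − u = e − e ρ_c/ρ_m = e (ρ_m − ρ_c)/ρ_m.
e = Δ ρ_m/(ρ_m − ρ_c) = 1.28 km × 3333/523 = 8.16 km.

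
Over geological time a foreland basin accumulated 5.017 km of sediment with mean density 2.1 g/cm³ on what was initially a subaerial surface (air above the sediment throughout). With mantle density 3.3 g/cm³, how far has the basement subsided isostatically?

Subaerial load: s = t ρ_sed / ρ_m = 5.017 km × 2.1/3.3 = 3.19 km.

3.19 km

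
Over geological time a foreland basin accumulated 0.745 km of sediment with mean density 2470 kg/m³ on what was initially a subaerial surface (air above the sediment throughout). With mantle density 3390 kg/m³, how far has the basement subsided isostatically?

0.543 km

Subaerial load: s = t ρ_sed / ρ_m = 0.745 km × 2470/3390 = 0.543 km.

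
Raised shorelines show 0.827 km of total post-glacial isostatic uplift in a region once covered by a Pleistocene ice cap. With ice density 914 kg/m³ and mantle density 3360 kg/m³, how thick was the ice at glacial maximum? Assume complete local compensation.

u = t ρ_ice/ρ_m → t = u ρ_m/ρ_ice = 0.827 km × 3360/914 = 3.04 km.

3.04 km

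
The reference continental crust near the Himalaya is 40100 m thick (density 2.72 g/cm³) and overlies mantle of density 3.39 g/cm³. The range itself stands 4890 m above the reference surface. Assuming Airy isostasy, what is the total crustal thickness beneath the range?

Root depth r = h ρ_c / (ρ_m − ρ_c) = 4890 m × 2.72 / 0.67 = 19850 m.
Total thickness = T + h + r = 40100 m + 4890 m + 19850 m = 64800 m.

64800 m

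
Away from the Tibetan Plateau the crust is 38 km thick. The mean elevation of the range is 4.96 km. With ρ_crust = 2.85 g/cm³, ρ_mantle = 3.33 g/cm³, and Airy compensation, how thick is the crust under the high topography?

Root depth r = h ρ_c / (ρ_m − ρ_c) = 4.96 km × 2.85 / 0.48 = 29.45 km.
Total thickness = T + h + r = 38 km + 4.96 km + 29.45 km = 72.4 km.

72.4 km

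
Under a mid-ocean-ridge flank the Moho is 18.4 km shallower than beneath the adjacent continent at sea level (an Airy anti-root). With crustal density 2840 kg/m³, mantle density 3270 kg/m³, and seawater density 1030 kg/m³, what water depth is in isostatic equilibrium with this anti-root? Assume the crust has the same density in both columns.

Replacing a thickness d of crust by seawater at the top must be balanced by replacing crust with mantle at the base: d (ρ_c − ρ_w) = a (ρ_m − ρ_c).
d = a (ρ_m − ρ_c)/(ρ_c − ρ_w) = 18.4 km × 430/1810 = 4.37 km.

4.37 km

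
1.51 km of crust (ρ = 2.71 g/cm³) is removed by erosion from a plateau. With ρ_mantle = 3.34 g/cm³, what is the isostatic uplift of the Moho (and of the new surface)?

Unloading: uplift u = e ρ_c/ρ_m = 1.51 km × 2.71/3.34 = 1.23 km.

1.23 km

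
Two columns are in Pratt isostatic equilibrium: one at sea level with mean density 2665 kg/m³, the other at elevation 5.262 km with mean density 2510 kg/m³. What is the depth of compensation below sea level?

85.2 km

ρ_ref D = ρ (D + h) → D (ρ_ref − ρ) = ρ h.
D = ρ h/(ρ_ref − ρ) = 2510 × 5.262 km/(2665 − 2510) = 85.2 km.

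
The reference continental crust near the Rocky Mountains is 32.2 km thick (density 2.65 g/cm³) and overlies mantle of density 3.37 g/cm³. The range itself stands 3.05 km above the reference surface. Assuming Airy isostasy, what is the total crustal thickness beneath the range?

Root depth r = h ρ_c / (ρ_m − ρ_c) = 3.05 km × 2.65 / 0.72 = 11.23 km.
Total thickness = T + h + r = 32.2 km + 3.05 km + 11.23 km = 46.5 km.

46.5 km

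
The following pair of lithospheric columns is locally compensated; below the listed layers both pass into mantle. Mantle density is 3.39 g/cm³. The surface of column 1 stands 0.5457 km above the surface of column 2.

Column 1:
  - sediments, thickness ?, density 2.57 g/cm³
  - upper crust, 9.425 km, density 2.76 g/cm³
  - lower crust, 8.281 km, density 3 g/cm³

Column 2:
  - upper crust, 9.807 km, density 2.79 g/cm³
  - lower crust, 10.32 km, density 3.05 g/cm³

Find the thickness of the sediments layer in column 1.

2.53 km

Take the compensation level at the base of the deeper column (depth z_c below the surface of column 1) and equate Σ ρ_i t_i down to z_c; mantle fills any gap and the z_c terms cancel.
Column 1: x×2.57 + 9.425×2.76 + 8.281×3 + (z_c − 17.706 − x)×3.39
Column 2: 0.5457×0 + 9.807×2.79 + 10.32×3.05 + (z_c − 0.5457 − 20.127)×3.39
The z_c×3.39 term appears on both sides and cancels. Collect the known terms of each column as K = Σ(ρt)_known − 3.39 × (depth of known layers): K_1 = 50.856 − 3.39×17.706 = −9.16734; K_2 = 58.83753 − 3.39×(0.5457 + 20.127) = −11.242923.
Balance: K_1 − x×(3.39 − 2.57) = K_2, so x = (K_1 − K_2)/(3.39 − 2.57) = 2.07558/0.82 = 2.53 km.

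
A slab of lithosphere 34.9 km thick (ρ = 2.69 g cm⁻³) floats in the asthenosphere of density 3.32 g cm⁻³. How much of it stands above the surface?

Floating equilibrium: submerged depth d = t ρ_obj/ρ_fluid = 34.9 km × 2.69/3.32 = 28.28 km.
Freeboard = t − d = 34.9 km − 28.28 km = 6.62 km.

6.62 km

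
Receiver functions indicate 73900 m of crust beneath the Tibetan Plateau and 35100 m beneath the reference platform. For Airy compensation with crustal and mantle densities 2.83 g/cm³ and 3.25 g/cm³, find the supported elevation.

Excess crust Δ = 73900 m − 35100 m = 38800 m, split between elevation h and root r with h + r = Δ.
Airy balance ρ_c h = (ρ_m − ρ_c) r gives r = h ρ_c/(ρ_m − ρ_c), so h (1 + ρ_c/(ρ_m − ρ_c)) = Δ, i.e. h = Δ (ρ_m − ρ_c)/ρ_m.
h = 38800 m × 0.42/3.25 = 5010 m.

5010 m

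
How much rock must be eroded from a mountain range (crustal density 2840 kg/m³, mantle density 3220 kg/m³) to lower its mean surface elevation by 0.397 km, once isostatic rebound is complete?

Net drop Δ = e − u = e − e ρ_c/ρ_m = e (ρ_m − ρ_c)/ρ_m.
e = Δ ρ_m/(ρ_m − ρ_c) = 0.397 km × 3220/380 = 3.36 km.

3.36 km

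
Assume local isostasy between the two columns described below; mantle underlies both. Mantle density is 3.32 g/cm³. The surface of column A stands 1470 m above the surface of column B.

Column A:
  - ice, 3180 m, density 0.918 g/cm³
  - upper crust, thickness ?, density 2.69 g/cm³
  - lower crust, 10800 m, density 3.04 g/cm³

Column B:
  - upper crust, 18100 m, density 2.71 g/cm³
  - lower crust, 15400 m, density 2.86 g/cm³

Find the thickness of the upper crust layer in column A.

Take the compensation level at the base of the deeper column (depth z_c below the surface of column A) and equate Σ ρ_i t_i down to z_c; mantle fills any gap and the z_c terms cancel.
Column A: 3180×0.918 + x×2.69 + 10800×3.04 + (z_c − 13980 − x)×3.32
Column B: 1470×0 + 18100×2.71 + 15400×2.86 + (z_c − 1470 − 33500)×3.32
The z_c×3.32 term appears on both sides and cancels. Collect the known terms of each column as K = Σ(ρt)_known − 3.32 × (depth of known layers): K_A = 35751.24 − 3.32×13980 = −10662.36; K_B = 93095 − 3.32×(1470 + 33500) = −23005.4.
Balance: K_A − x×(3.32 − 2.69) = K_B, so x = (K_A − K_B)/(3.32 − 2.69) = 12343/0.63 = 19600 m.

19600 m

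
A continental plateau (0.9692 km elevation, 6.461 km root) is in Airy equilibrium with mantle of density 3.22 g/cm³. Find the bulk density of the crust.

2.8 g/cm³

ρ_c h = (ρ_m − ρ_c) r → ρ_c (h + r) = ρ_m r → ρ_c = ρ_m r / (h + r).
ρ_c = 3.22 × 6.461 km / (0.9692 km + 6.461 km) = 2.8 g/cm³.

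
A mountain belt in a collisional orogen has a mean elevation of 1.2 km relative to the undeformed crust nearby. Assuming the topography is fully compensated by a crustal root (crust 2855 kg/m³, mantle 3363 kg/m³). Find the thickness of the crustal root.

Isostatic balance requires: the weight of the topography is balanced by the buoyancy of the root, ρ_c h = (ρ_m − ρ_c) r.
r = h · ρ_c / (ρ_m − ρ_c) = 1.2 km × 2855 / (3363 − 2855) = 6.74 km.

6.74 km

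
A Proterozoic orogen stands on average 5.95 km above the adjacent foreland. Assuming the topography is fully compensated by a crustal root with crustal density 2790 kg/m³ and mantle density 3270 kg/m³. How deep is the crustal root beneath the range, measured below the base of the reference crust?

34.6 km

Balancing pressure at the compensation depth: the weight of the topography is balanced by the buoyancy of the root, ρ_c h = (ρ_m − ρ_c) r.
r = h · ρ_c / (ρ_m − ρ_c) = 5.95 km × 2790 / (3270 − 2790) = 34.6 km.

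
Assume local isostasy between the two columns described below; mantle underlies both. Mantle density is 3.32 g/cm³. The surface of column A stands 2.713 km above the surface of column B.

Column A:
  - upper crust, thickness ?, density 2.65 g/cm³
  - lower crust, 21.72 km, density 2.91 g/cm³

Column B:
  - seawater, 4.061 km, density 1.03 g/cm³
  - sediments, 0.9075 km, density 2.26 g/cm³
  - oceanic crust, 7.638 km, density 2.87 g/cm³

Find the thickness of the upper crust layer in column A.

20.6 km

Take the compensation level at the base of the deeper column (depth z_c below the surface of column A) and equate Σ ρ_i t_i down to z_c; mantle fills any gap and the z_c terms cancel.
Column A: x×2.65 + 21.72×2.91 + (z_c − 21.72 − x)×3.32
Column B: 2.713×0 + 4.061×1.03 + 0.9075×2.26 + 7.638×2.87 + (z_c − 2.713 − 12.6065)×3.32
The z_c×3.32 term appears on both sides and cancels. Collect the known terms of each column as K = Σ(ρt)_known − 3.32 × (depth of known layers): K_A = 63.2052 − 3.32×21.72 = −8.9052; K_B = 28.15484 − 3.32×(2.713 + 12.6065) = −22.7059.
Balance: K_A − x×(3.32 − 2.65) = K_B, so x = (K_A − K_B)/(3.32 − 2.65) = 13.8007/0.67 = 20.6 km.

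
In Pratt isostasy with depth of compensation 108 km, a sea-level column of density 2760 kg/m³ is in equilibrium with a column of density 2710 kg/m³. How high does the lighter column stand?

1.99 km

ρ_ref D = ρ (D + h) → h = D (ρ_ref − ρ)/ρ.
h = 108 km × (2760 − 2710)/2710 = 1.99 km.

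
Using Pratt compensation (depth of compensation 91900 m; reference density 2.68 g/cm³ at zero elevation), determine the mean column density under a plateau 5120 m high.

Pratt balance: ρ_ref D = ρ (D + h).
ρ = ρ_ref D/(D + h) = 2.68 × 91900 m/(91900 m + 5120 m) = 2.54 g/cm³.

2.54 g/cm³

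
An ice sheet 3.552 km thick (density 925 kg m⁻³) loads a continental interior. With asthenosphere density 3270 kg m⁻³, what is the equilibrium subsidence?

1 km

In Airy isostatic equilibrium: the ice load ρ_ice t is balanced by mantle displaced below, ρ_m s.
s = t ρ_ice / ρ_m = 3.552 km × 925/3270 = 1 km.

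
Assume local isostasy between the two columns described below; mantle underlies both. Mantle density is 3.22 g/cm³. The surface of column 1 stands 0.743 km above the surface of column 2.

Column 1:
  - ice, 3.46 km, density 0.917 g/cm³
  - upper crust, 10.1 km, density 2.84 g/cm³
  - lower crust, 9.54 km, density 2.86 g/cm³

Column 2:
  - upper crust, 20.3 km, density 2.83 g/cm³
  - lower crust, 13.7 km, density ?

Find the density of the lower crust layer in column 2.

Take the compensation level at the base of the deeper column (depth z_c below the surface of column 1) and equate Σ ρ_i t_i down to z_c; mantle fills any gap and the z_c terms cancel.
Column 1: 3.46×0.917 + 10.1×2.84 + 9.54×2.86 + (z_c − 23.1)×3.22
Column 2: 0.743×0 + 20.3×2.83 + 13.7×ρ + (z_c − 0.743 − 34)×3.22
The z_c×3.22 term appears on both sides and cancels. Collect the known terms of each column as K = Σ(ρt)_known − 3.22 × (depth of known layers): K_1 = 59.14122 − 3.22×23.1 = −15.24078; K_2 = 57.449 − 3.22×(0.743 + 34) = −54.42346.
Balance: K_1 = K_2 + 13.7×ρ, so ρ = (K_1 − K_2)/13.7 = 39.1827/13.7 = 2.86 g/cm³.

2.86 g/cm³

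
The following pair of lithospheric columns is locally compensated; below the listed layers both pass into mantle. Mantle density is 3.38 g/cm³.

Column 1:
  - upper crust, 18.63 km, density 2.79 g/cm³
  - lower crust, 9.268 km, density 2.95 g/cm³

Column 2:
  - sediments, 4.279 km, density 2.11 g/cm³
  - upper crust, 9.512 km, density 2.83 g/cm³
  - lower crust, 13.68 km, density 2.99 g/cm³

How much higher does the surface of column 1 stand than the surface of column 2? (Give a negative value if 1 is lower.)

For any compensation level in the mantle, the mantle terms cancel and isostasy reduces to e = (Σt_1 − Σt_2) − (Σ(ρt)_1 − Σ(ρt)_2) / ρ_m.
Σt_1 = 27.898 km; Σt_2 = 27.471 km; Σ(ρt)_1 = 79.3183; Σ(ρt)_2 = 76.85085 (in km·g/cm³).
e = (27.898 − 27.471) − (79.3183 − 76.85085) / 3.38 = −0.303 km.

−0.303 km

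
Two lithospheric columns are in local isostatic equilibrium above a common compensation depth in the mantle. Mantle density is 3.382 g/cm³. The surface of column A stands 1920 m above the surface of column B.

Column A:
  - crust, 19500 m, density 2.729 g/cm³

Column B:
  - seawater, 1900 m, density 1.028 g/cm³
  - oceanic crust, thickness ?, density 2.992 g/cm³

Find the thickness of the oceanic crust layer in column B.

4530 m

Take the compensation level at the base of the deeper column (depth z_c below the surface of column A) and equate Σ ρ_i t_i down to z_c; mantle fills any gap and the z_c terms cancel.
Column A: 19500×2.729 + (z_c − 19500)×3.382
Column B: 1920×0 + 1900×1.028 + x×2.992 + (z_c − 1920 − 1900 − x)×3.382
The z_c×3.382 term appears on both sides and cancels. Collect the known terms of each column as K = Σ(ρt)_known − 3.382 × (depth of known layers): K_A = 53215.5 − 3.382×19500 = −12733.5; K_B = 1953.2 − 3.382×(1920 + 1900) = −10966.04.
Balance: K_A = K_B − x×(3.382 − 2.992), so x = (K_B − K_A)/(3.382 − 2.992) = 1767.46/0.39 = 4530 m.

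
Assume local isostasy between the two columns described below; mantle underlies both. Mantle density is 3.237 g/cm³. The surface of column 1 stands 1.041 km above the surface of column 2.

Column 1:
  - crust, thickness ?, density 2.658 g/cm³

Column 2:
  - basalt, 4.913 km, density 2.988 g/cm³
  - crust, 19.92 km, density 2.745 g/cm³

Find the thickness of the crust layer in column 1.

24.9 km

Take the compensation level at the base of the deeper column (depth z_c below the surface of column 1) and equate Σ ρ_i t_i down to z_c; mantle fills any gap and the z_c terms cancel.
Column 1: x×2.658 + (z_c − 0 − x)×3.237
Column 2: 1.041×0 + 4.913×2.988 + 19.92×2.745 + (z_c − 1.041 − 24.833)×3.237
The z_c×3.237 term appears on both sides and cancels. Collect the known terms of each column as K = Σ(ρt)_known − 3.237 × (depth of known layers): K_1 = 0 − 3.237×0 = 0; K_2 = 69.360444 − 3.237×(1.041 + 24.833) = −14.393694.
Balance: K_1 − x×(3.237 − 2.658) = K_2, so x = (K_1 − K_2)/(3.237 − 2.658) = 14.3937/0.579 = 24.9 km.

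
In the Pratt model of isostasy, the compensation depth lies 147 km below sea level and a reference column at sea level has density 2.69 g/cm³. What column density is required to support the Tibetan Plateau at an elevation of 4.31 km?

Pratt balance: ρ_ref D = ρ (D + h).
ρ = ρ_ref D/(D + h) = 2.69 × 147 km/(147 km + 4.31 km) = 2.61 g/cm³.

2.61 g/cm³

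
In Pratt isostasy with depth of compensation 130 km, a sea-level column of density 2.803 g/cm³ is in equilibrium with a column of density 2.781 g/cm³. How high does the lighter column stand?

ρ_ref D = ρ (D + h) → h = D (ρ_ref − ρ)/ρ.
h = 130 km × (2.803 − 2.781)/2.781 = 1.03 km.

1.03 km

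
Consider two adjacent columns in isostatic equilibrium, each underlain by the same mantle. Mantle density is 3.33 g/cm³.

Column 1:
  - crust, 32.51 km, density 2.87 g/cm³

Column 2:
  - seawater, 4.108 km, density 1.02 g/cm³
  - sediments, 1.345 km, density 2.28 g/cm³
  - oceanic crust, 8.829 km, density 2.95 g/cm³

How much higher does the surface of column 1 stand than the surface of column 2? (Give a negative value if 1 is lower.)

0.21 km

For any compensation level in the mantle, the mantle terms cancel and isostasy reduces to e = (Σt_1 − Σt_2) − (Σ(ρt)_1 − Σ(ρt)_2) / ρ_m.
Σt_1 = 32.51 km; Σt_2 = 14.282 km; Σ(ρt)_1 = 93.3037; Σ(ρt)_2 = 33.30231 (in km·g/cm³).
e = (32.51 − 14.282) − (93.3037 − 33.30231) / 3.33 = 0.21 km.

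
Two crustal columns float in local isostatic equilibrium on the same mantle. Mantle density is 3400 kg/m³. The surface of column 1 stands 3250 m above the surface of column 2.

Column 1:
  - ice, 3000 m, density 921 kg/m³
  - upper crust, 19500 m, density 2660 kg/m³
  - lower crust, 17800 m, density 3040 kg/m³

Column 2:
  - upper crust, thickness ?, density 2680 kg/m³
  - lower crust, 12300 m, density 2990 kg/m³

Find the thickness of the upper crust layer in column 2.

Take the compensation level at the base of the deeper column (depth z_c below the surface of column 1) and equate Σ ρ_i t_i down to z_c; mantle fills any gap and the z_c terms cancel.
Column 1: 3000×921 + 19500×2660 + 17800×3040 + (z_c − 40300)×3400
Column 2: 3250×0 + x×2680 + 12300×2990 + (z_c − 3250 − 12300 − x)×3400
The z_c×3400 term appears on both sides and cancels. Collect the known terms of each column as K = Σ(ρt)_known − 3400 × (depth of known layers): K_1 = 108745000 − 3400×40300 = −28275000; K_2 = 36777000 − 3400×(3250 + 12300) = −16093000.
Balance: K_1 = K_2 − x×(3400 − 2680), so x = (K_2 − K_1)/(3400 − 2680) = 12182000/720 = 16900 m.

16900 m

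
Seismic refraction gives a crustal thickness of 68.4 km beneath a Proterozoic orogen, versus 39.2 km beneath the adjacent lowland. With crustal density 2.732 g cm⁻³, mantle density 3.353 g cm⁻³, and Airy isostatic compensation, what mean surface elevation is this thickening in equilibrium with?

5.41 km

Excess crust Δ = 68.4 km − 39.2 km = 29.2 km, split between elevation h and root r with h + r = Δ.
Airy balance ρ_c h = (ρ_m − ρ_c) r gives r = h ρ_c/(ρ_m − ρ_c), so h (1 + ρ_c/(ρ_m − ρ_c)) = Δ, i.e. h = Δ (ρ_m − ρ_c)/ρ_m.
h = 29.2 km × 0.621/3.353 = 5.41 km.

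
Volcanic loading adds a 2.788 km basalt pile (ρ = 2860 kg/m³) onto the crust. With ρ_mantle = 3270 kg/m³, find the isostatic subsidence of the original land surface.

Subaerial loading: s = t ρ_load / ρ_m.
s = 2.788 km × 2860/3270 = 2.44 km.

2.44 km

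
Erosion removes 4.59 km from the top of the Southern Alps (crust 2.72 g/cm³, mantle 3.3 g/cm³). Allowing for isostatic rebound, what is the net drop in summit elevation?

0.807 km

Rebound u = e ρ_c/ρ_m = 4.59 km × 2.72/3.3 = 3.783 km.
Net surface drop = e − u = 4.59 km − 3.783 km = e (ρ_m − ρ_c)/ρ_m = 0.807 km.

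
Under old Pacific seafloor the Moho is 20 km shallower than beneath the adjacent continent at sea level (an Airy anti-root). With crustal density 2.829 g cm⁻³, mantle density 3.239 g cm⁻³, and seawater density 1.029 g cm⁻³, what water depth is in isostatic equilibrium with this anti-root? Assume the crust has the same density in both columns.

4.56 km

Replacing a thickness d of crust by seawater at the top must be balanced by replacing crust with mantle at the base: d (ρ_c − ρ_w) = a (ρ_m − ρ_c).
d = a (ρ_m − ρ_c)/(ρ_c − ρ_w) = 20 km × 0.41/1.8 = 4.56 km.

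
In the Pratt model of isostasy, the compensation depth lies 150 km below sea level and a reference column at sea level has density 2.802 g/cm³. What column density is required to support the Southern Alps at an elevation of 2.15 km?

2.76 g/cm³

Pratt balance: ρ_ref D = ρ (D + h).
ρ = ρ_ref D/(D + h) = 2.802 × 150 km/(150 km + 2.15 km) = 2.76 g/cm³.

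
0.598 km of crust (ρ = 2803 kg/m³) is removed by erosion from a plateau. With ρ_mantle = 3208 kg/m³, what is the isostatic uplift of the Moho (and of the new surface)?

Unloading: uplift u = e ρ_c/ρ_m = 0.598 km × 2803/3208 = 0.523 km.

0.523 km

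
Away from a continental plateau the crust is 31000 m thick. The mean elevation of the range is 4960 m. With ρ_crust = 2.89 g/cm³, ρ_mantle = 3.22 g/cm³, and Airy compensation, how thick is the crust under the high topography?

Root depth r = h ρ_c / (ρ_m − ρ_c) = 4960 m × 2.89 / 0.33 = 43440 m.
Total thickness = T + h + r = 31000 m + 4960 m + 43440 m = 79400 m.

79400 m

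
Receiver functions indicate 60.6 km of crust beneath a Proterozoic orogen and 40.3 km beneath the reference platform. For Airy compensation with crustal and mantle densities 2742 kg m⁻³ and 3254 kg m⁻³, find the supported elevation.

3.19 km

Excess crust Δ = 60.6 km − 40.3 km = 20.3 km, split between elevation h and root r with h + r = Δ.
Airy balance ρ_c h = (ρ_m − ρ_c) r gives r = h ρ_c/(ρ_m − ρ_c), so h (1 + ρ_c/(ρ_m − ρ_c)) = Δ, i.e. h = Δ (ρ_m − ρ_c)/ρ_m.
h = 20.3 km × 512/3254 = 3.19 km.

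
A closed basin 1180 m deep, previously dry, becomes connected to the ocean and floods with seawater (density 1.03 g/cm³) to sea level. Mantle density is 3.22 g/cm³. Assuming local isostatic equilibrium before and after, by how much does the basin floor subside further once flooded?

555 m

After flooding the water column is d + s deep. Its weight must equal the weight of mantle displaced by the extra subsidence s: (d + s) ρ_w = s ρ_m.
s = d ρ_w / (ρ_m − ρ_w) = 1180 m × 1.03/(3.22 − 1.03) = 555 m.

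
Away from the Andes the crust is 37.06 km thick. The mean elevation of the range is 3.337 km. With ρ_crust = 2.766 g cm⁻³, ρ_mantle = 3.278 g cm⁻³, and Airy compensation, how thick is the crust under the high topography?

58.4 km

Root depth r = h ρ_c / (ρ_m − ρ_c) = 3.337 km × 2.766 / 0.512 = 18.03 km.
Total thickness = T + h + r = 37.06 km + 3.337 km + 18.03 km = 58.4 km.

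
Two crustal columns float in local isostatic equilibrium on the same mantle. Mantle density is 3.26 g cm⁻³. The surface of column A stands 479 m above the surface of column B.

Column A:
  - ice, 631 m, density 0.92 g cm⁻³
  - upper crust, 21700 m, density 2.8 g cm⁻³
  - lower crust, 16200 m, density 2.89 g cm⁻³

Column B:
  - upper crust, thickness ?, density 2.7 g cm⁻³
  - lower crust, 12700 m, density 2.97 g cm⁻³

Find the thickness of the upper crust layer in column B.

Take the compensation level at the base of the deeper column (depth z_c below the surface of column A) and equate Σ ρ_i t_i down to z_c; mantle fills any gap and the z_c terms cancel.
Column A: 631×0.92 + 21700×2.8 + 16200×2.89 + (z_c − 38531)×3.26
Column B: 479×0 + x×2.7 + 12700×2.97 + (z_c − 479 − 12700 − x)×3.26
The z_c×3.26 term appears on both sides and cancels. Collect the known terms of each column as K = Σ(ρt)_known − 3.26 × (depth of known layers): K_A = 108158.52 − 3.26×38531 = −17452.54; K_B = 37719 − 3.26×(479 + 12700) = −5244.54.
Balance: K_A = K_B − x×(3.26 − 2.7), so x = (K_B − K_A)/(3.26 − 2.7) = 12208/0.56 = 21800 m.

21800 m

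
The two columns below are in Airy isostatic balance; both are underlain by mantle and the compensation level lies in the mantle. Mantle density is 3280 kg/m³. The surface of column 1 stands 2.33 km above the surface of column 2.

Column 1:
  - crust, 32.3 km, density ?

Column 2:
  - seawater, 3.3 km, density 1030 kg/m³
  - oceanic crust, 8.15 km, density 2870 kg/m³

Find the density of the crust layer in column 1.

Take the compensation level at the base of the deeper column (depth z_c below the surface of column 1) and equate Σ ρ_i t_i down to z_c; mantle fills any gap and the z_c terms cancel.
Column 1: 32.3×ρ + (z_c − 32.3)×3280
Column 2: 2.33×0 + 3.3×1030 + 8.15×2870 + (z_c − 2.33 − 11.45)×3280
The z_c×3280 term appears on both sides and cancels. Collect the known terms of each column as K = Σ(ρt)_known − 3280 × (depth of known layers): K_1 = 0 − 3280×32.3 = −105944; K_2 = 26789.5 − 3280×(2.33 + 11.45) = −18408.9.
Balance: K_1 + 32.3×ρ = K_2, so ρ = (K_2 − K_1)/32.3 = 87535.1/32.3 = 2710 kg/m³.

2710 kg/m³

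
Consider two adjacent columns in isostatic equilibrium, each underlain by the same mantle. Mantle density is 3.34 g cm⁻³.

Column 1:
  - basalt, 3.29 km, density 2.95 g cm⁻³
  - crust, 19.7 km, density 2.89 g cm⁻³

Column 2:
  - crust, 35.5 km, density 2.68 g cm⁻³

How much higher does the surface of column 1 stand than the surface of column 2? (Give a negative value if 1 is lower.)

For any compensation level in the mantle, the mantle terms cancel and isostasy reduces to e = (Σt_1 − Σt_2) − (Σ(ρt)_1 − Σ(ρt)_2) / ρ_m.
Σt_1 = 22.99 km; Σt_2 = 35.5 km; Σ(ρt)_1 = 66.6385; Σ(ρt)_2 = 95.14 (in km·g cm⁻³).
e = (22.99 − 35.5) − (66.6385 − 95.14) / 3.34 = −3.98 km.

−3.98 km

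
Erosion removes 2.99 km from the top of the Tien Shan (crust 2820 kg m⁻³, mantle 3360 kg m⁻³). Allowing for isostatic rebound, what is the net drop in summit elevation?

0.481 km

Rebound u = e ρ_c/ρ_m = 2.99 km × 2820/3360 = 2.509 km.
Net surface drop = e − u = 2.99 km − 2.509 km = e (ρ_m − ρ_c)/ρ_m = 0.481 km.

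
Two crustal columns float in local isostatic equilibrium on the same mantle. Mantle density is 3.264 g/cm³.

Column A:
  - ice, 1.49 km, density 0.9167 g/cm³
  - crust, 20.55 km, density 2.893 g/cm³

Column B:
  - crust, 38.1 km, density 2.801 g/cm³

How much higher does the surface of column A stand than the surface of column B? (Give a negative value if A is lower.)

−2 km

For any compensation level in the mantle, the mantle terms cancel and isostasy reduces to e = (Σt_A − Σt_B) − (Σ(ρt)_A − Σ(ρt)_B) / ρ_m.
Σt_A = 22.04 km; Σt_B = 38.1 km; Σ(ρt)_A = 60.817033; Σ(ρt)_B = 106.7181 (in km·g/cm³).
e = (22.04 − 38.1) − (60.817033 − 106.7181) / 3.264 = −2 km.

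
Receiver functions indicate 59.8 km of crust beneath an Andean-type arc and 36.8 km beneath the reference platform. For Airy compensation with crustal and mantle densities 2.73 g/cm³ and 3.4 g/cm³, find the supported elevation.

Excess crust Δ = 59.8 km − 36.8 km = 23 km, split between elevation h and root r with h + r = Δ.
Airy balance ρ_c h = (ρ_m − ρ_c) r gives r = h ρ_c/(ρ_m − ρ_c), so h (1 + ρ_c/(ρ_m − ρ_c)) = Δ, i.e. h = Δ (ρ_m − ρ_c)/ρ_m.
h = 23 km × 0.67/3.4 = 4.53 km.

4.53 km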